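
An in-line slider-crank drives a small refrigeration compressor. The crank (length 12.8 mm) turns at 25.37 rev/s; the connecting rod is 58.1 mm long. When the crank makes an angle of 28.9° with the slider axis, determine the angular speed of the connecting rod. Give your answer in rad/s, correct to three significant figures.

ω = 159.4 rad/s (converted from 25.37 rev/s).
The rod makes angle φ with the slider axis where L sinφ = r sinθ; differentiating, L cosφ·φ̇ = r ω cosθ.
L cosφ = √(L² − r² sin²θ) = 0.05777 m.
|ω_rod| = r ω |cosθ| / √(L² − r² sin²θ) = 0.0128·159.4·0.87546/0.05777 = 30.921 rad/s.

30.9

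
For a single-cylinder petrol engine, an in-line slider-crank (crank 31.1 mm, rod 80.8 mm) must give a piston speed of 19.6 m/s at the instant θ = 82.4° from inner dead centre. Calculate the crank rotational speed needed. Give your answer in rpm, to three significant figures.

5750

For an in-line slider-crank, |v_piston| = rω|sinθ|·[1 + r cosθ/√(L² − r² sin²θ)].
With r = 0.0311 m, L = 0.0808 m, θ = 82.4°: the bracketed kinematic factor |dx/dθ| = 0.032524 m.
ω = v/|dx/dθ| = 19.6/0.032524 = 602.62 rad/s.
N = 60ω/(2π) = 5754.6 rpm.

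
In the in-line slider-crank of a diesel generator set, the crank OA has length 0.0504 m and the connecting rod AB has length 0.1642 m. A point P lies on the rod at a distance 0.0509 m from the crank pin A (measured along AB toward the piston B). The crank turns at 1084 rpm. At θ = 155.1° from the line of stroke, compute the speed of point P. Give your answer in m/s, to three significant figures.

ω = 113.5 rad/s.  Crank-pin speed |V_A| = rω = 5.7212 m/s, perpendicular to OA.
Rod angle: sinφ = −(r/L) sinθ ⇒ φ = -7.425°; ω_rod = −rω cosθ/√(L²−r²sin²θ) = +31.871 rad/s.
V_P = V_A + ω_rod × AP, with AP = 0.0509 m along the rod.
Components: V_Px = −rω sinθ − a·ω_rod·sinφ = -2.1992 m/s;  V_Py = rω cosθ + a·ω_rod·cosφ = -3.5807 m/s.
|V_P| = √(V_Px² + V_Py²) = 4.2022 m/s.

4.20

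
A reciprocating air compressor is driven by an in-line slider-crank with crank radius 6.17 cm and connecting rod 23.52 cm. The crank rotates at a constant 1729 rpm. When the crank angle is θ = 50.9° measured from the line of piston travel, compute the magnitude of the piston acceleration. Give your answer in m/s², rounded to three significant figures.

ω = 2π·1729/60 = 181.1 rad/s
x(θ) = r cosθ + √(L² − r² sin²θ); with ω constant, a = ω²·d²x/dθ².
d²x/dθ² = −r cosθ − r²(cos2θ)/√u − r⁴ sin²2θ/(4u^{3/2}),  u = L² − r² sin²θ = 0.0530263 m².
Substituting r = 0.0617 m, L = 0.2352 m, θ = 50.9°: d²x/dθ² = -0.035816 m.
a = ω²·d²x/dθ² = (181.1)²·(-0.035816) = -1174.2 m/s²;  |a| = 1174.2 m/s².

1170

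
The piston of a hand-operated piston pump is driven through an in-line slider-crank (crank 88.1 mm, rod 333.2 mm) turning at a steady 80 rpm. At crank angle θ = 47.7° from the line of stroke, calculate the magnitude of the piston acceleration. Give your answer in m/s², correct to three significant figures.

4.03

ω = 2π·80/60 = 8.378 rad/s
x(θ) = r cosθ + √(L² − r² sin²θ); with ω constant, a = ω²·d²x/dθ².
d²x/dθ² = −r cosθ − r²(cos2θ)/√u − r⁴ sin²2θ/(4u^{3/2}),  u = L² − r² sin²θ = 0.106776 m².
Substituting r = 0.0881 m, L = 0.3332 m, θ = 47.7°: d²x/dθ² = -0.057485 m.
a = ω²·d²x/dθ² = (8.378)²·(-0.057485) = -4.0345 m/s²;  |a| = 4.0345 m/s².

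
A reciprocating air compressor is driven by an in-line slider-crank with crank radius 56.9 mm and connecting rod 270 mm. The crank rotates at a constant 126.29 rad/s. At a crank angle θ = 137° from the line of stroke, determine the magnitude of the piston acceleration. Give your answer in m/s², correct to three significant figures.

ω = 126.3 rad/s
x(θ) = r cosθ + √(L² − r² sin²θ); with ω constant, a = ω²·d²x/dθ².
d²x/dθ² = −r cosθ − r²(cos2θ)/√u − r⁴ sin²2θ/(4u^{3/2}),  u = L² − r² sin²θ = 0.0713941 m².
Substituting r = 0.0569 m, L = 0.27 m, θ = 137°: d²x/dθ² = +0.040632 m.
a = ω²·d²x/dθ² = (126.3)²·(+0.040632) = +648.05 m/s²;  |a| = 648.05 m/s².

648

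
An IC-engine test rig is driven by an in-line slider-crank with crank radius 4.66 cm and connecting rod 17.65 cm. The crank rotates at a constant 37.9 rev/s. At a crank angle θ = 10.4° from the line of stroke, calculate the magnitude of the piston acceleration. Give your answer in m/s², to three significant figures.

3250

ω = 2π·37.9 = 238.1 rad/s
x(θ) = r cosθ + √(L² − r² sin²θ); with ω constant, a = ω²·d²x/dθ².
d²x/dθ² = −r cosθ − r²(cos2θ)/√u − r⁴ sin²2θ/(4u^{3/2}),  u = L² − r² sin²θ = 0.0310815 m².
Substituting r = 0.0466 m, L = 0.1765 m, θ = 10.4°: d²x/dθ² = -0.057376 m.
a = ω²·d²x/dθ² = (238.1)²·(-0.057376) = -3253.6 m/s²;  |a| = 3253.6 m/s².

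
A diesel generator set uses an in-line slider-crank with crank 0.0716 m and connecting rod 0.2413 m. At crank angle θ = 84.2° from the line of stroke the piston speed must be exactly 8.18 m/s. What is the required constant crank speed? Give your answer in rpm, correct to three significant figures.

1060

For an in-line slider-crank, |v_piston| = rω|sinθ|·[1 + r cosθ/√(L² − r² sin²θ)].
With r = 0.0716 m, L = 0.2413 m, θ = 84.2°: the bracketed kinematic factor |dx/dθ| = 0.073469 m.
ω = v/|dx/dθ| = 8.18/0.073469 = 111.34 rad/s.
N = 60ω/(2π) = 1063.2 rpm.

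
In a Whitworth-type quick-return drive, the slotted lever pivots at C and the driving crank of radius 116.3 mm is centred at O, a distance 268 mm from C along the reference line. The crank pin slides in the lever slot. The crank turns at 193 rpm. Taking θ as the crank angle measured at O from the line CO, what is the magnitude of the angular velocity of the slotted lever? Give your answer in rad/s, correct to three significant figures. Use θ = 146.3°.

7.49

ω = 20.21 rad/s (from 193 rpm).
Crank pin A relative to C: A = (d + r cosθ, r sinθ); lever angle φ = atan2(r sinθ, d + r cosθ).
Differentiating tanφ: φ̇ = rω(d cosθ + r)/(d² + r² + 2dr cosθ).
d² + r² + 2dr cosθ = |CA|² = 0.0334883 m²;  d cosθ + r = -0.10666 m.
|ω_lever| = |0.1163·20.21·-0.10666| / 0.0334883 = 7.4867 rad/s.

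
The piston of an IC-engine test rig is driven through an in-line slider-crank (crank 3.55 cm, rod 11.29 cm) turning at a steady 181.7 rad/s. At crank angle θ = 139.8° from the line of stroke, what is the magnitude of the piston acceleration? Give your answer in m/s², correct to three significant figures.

ω = 181.7 rad/s
x(θ) = r cosθ + √(L² − r² sin²θ); with ω constant, a = ω²·d²x/dθ².
d²x/dθ² = −r cosθ − r²(cos2θ)/√u − r⁴ sin²2θ/(4u^{3/2}),  u = L² − r² sin²θ = 0.0122214 m².
Substituting r = 0.0355 m, L = 0.1129 m, θ = 139.8°: d²x/dθ² = +0.024928 m.
a = ω²·d²x/dθ² = (181.7)²·(+0.024928) = +822.99 m/s²;  |a| = 822.99 m/s².

823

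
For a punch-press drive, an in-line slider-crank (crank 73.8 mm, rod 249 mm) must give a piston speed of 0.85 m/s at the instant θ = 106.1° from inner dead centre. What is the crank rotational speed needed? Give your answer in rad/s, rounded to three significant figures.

For an in-line slider-crank, |v_piston| = rω|sinθ|·[1 + r cosθ/√(L² − r² sin²θ)].
With r = 0.0738 m, L = 0.249 m, θ = 106.1°: the bracketed kinematic factor |dx/dθ| = 0.064826 m.
ω = v/|dx/dθ| = 0.85/0.064826 = 13.112 rad/s.

13.1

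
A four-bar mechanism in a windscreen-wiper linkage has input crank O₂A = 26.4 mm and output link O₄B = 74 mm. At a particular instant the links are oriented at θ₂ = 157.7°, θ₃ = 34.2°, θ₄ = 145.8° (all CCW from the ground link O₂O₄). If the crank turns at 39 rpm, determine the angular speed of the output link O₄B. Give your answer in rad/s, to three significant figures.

ω₂ = 4.084 rad/s (from 39 rpm).
Differentiating the loop-closure r₂e^{iθ₂}+r₃e^{iθ₃}=r₁+r₄e^{iθ₄} gives r₂ω₂e^{iθ₂}+r₃ω₃e^{iθ₃}=r₄ω₄e^{iθ₄}.
Eliminating the other unknown: ω₄ = r₂ω₂ sin(θ₂−θ₃) / [r₄ sin(θ₄−θ₃)].
Numerator sine = +0.83389; denominator sine = +0.92978.
Result = 0.0264·4.084·(+0.83389) / (0.074·(+0.92978)) = +1.3068 rad/s; magnitude 1.3068 rad/s.

1.31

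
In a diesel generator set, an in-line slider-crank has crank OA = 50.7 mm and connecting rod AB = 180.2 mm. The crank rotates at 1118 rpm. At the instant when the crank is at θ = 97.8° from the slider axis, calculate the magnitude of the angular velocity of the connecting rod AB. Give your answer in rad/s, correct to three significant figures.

4.65

ω = 117.1 rad/s (converted from 1118 rpm).
The rod makes angle φ with the slider axis where L sinφ = r sinθ; differentiating, L cosφ·φ̇ = r ω cosθ.
L cosφ = √(L² − r² sin²θ) = 0.17306 m.
|ω_rod| = r ω |cosθ| / √(L² − r² sin²θ) = 0.0507·117.1·0.13572/0.17306 = 4.655 rad/s.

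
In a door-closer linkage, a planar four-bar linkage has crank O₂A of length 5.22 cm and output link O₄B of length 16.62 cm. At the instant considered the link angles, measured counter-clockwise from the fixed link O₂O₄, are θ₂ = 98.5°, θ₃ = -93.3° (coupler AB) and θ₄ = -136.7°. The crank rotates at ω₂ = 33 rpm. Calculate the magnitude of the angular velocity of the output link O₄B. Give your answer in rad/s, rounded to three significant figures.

0.323

ω₂ = 3.456 rad/s (from 33 rpm).
Differentiating the loop-closure r₂e^{iθ₂}+r₃e^{iθ₃}=r₁+r₄e^{iθ₄} gives r₂ω₂e^{iθ₂}+r₃ω₃e^{iθ₃}=r₄ω₄e^{iθ₄}.
Eliminating the other unknown: ω₄ = r₂ω₂ sin(θ₂−θ₃) / [r₄ sin(θ₄−θ₃)].
Numerator sine = -0.20450; denominator sine = -0.68709.
Result = 0.0522·3.456·(-0.20450) / (0.1662·(-0.68709)) = +0.32304 rad/s; magnitude 0.32304 rad/s.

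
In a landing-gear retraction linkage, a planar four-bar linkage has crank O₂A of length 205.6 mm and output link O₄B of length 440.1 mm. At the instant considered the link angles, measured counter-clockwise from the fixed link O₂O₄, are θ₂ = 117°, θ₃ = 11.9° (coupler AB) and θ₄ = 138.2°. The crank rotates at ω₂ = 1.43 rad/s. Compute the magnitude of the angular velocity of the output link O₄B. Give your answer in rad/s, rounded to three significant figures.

ω₂ = 1.43 rad/s
Differentiating the loop-closure r₂e^{iθ₂}+r₃e^{iθ₃}=r₁+r₄e^{iθ₄} gives r₂ω₂e^{iθ₂}+r₃ω₃e^{iθ₃}=r₄ω₄e^{iθ₄}.
Eliminating the other unknown: ω₄ = r₂ω₂ sin(θ₂−θ₃) / [r₄ sin(θ₄−θ₃)].
Numerator sine = +0.96547; denominator sine = +0.80593.
Result = 0.2056·1.43·(+0.96547) / (0.4401·(+0.80593)) = +0.8003 rad/s; magnitude 0.8003 rad/s.

0.800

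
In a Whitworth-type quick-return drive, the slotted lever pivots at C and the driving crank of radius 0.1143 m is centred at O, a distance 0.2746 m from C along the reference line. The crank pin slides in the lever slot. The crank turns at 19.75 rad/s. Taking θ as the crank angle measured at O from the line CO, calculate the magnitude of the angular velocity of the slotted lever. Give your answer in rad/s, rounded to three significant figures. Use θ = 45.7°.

ω = 19.75 rad/s
Crank pin A relative to C: A = (d + r cosθ, r sinθ); lever angle φ = atan2(r sinθ, d + r cosθ).
Differentiating tanφ: φ̇ = rω(d cosθ + r)/(d² + r² + 2dr cosθ).
d² + r² + 2dr cosθ = |CA|² = 0.132312 m²;  d cosθ + r = +0.30608 m.
|ω_lever| = |0.1143·19.75·+0.30608| / 0.132312 = 5.2222 rad/s.

5.22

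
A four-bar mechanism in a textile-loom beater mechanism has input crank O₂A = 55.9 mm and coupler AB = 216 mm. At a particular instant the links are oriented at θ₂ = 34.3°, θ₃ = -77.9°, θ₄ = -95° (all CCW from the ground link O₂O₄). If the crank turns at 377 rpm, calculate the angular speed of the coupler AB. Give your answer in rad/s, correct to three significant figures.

ω₂ = 39.48 rad/s (from 377 rpm).
Differentiating the loop-closure r₂e^{iθ₂}+r₃e^{iθ₃}=r₁+r₄e^{iθ₄} gives r₂ω₂e^{iθ₂}+r₃ω₃e^{iθ₃}=r₄ω₄e^{iθ₄}.
Eliminating the other unknown: ω₃ = r₂ω₂ sin(θ₄−θ₂) / [r₃ sin(θ₃−θ₄)].
Numerator sine = -0.77384; denominator sine = +0.29404.
Result = 0.0559·39.48·(-0.77384) / (0.216·(+0.29404)) = -26.889 rad/s; magnitude 26.889 rad/s.

26.9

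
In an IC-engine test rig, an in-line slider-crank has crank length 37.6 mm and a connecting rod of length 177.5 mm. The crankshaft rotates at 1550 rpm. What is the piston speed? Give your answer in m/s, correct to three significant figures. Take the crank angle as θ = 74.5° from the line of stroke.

ω = 2π·1550/60 = 162.3 rad/s
For an in-line slider-crank, x = r cosθ + √(L² − r² sin²θ), so v = −rω sinθ·[1 + r cosθ/√(L² − r² sin²θ)].
With r = 0.0376 m, L = 0.1775 m, θ = 74.5°: √(L² − r² sin²θ) = 0.17376 m.
v = −0.0376·162.3·0.96363·[1 + 0.0376·0.26724/0.17376] = -6.2212 m/s.
|v| = 6.2212 m/s.

6.22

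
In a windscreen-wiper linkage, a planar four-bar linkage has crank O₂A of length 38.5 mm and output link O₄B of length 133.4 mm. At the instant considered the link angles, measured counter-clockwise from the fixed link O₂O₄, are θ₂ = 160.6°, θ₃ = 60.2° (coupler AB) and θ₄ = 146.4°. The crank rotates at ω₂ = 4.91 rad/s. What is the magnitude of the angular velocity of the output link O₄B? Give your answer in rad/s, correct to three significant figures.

ω₂ = 4.91 rad/s
Differentiating the loop-closure r₂e^{iθ₂}+r₃e^{iθ₃}=r₁+r₄e^{iθ₄} gives r₂ω₂e^{iθ₂}+r₃ω₃e^{iθ₃}=r₄ω₄e^{iθ₄}.
Eliminating the other unknown: ω₄ = r₂ω₂ sin(θ₂−θ₃) / [r₄ sin(θ₄−θ₃)].
Numerator sine = +0.98357; denominator sine = +0.99780.
Result = 0.0385·4.91·(+0.98357) / (0.1334·(+0.99780)) = +1.3968 rad/s; magnitude 1.3968 rad/s.

1.40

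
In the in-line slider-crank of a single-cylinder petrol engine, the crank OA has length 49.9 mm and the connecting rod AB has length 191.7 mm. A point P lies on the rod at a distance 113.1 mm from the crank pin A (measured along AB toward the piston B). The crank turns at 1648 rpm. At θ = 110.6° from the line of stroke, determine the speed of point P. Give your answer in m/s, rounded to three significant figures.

ω = 172.6 rad/s.  Crank-pin speed |V_A| = rω = 8.6117 m/s, perpendicular to OA.
Rod angle: sinφ = −(r/L) sinθ ⇒ φ = -14.103°; ω_rod = −rω cosθ/√(L²−r²sin²θ) = +16.297 rad/s.
V_P = V_A + ω_rod × AP, with AP = 0.1131 m along the rod.
Components: V_Px = −rω sinθ − a·ω_rod·sinφ = -7.6119 m/s;  V_Py = rω cosθ + a·ω_rod·cosφ = -1.2423 m/s.
|V_P| = √(V_Px² + V_Py²) = 7.7126 m/s.

7.71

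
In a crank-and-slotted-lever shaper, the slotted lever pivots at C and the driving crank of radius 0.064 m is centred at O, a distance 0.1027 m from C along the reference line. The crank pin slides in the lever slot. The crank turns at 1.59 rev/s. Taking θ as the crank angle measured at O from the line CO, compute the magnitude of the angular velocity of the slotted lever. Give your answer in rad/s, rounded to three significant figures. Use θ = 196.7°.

ω = 9.99 rad/s (from 1.59 rev/s).
Crank pin A relative to C: A = (d + r cosθ, r sinθ); lever angle φ = atan2(r sinθ, d + r cosθ).
Differentiating tanφ: φ̇ = rω(d cosθ + r)/(d² + r² + 2dr cosθ).
d² + r² + 2dr cosθ = |CA|² = 0.00205214 m²;  d cosθ + r = -0.034368 m.
|ω_lever| = |0.064·9.99·-0.034368| / 0.00205214 = 10.708 rad/s.

10.7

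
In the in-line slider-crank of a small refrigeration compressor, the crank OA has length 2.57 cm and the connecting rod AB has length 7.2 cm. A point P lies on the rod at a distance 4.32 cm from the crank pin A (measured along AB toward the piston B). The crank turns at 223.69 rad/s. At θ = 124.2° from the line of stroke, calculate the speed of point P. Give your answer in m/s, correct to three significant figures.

ω = 223.7 rad/s.  Crank-pin speed |V_A| = rω = 5.7488 m/s, perpendicular to OA.
Rod angle: sinφ = −(r/L) sinθ ⇒ φ = -17.171°; ω_rod = −rω cosθ/√(L²−r²sin²θ) = +46.973 rad/s.
V_P = V_A + ω_rod × AP, with AP = 0.0432 m along the rod.
Components: V_Px = −rω sinθ − a·ω_rod·sinφ = -4.1557 m/s;  V_Py = rω cosθ + a·ω_rod·cosφ = -1.2925 m/s.
|V_P| = √(V_Px² + V_Py²) = 4.352 m/s.

4.35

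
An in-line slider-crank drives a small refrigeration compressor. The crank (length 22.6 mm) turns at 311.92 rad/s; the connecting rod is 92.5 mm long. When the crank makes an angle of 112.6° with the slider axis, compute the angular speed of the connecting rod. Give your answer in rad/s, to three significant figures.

ω = 311.9 rad/s
The rod makes angle φ with the slider axis where L sinφ = r sinθ; differentiating, L cosφ·φ̇ = r ω cosθ.
L cosφ = √(L² − r² sin²θ) = 0.090116 m.
|ω_rod| = r ω |cosθ| / √(L² − r² sin²θ) = 0.0226·311.9·0.38430/0.090116 = 30.062 rad/s.

30.1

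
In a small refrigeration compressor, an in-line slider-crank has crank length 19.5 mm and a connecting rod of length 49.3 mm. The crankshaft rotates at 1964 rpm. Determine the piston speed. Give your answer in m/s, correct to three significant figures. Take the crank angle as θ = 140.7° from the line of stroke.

1.74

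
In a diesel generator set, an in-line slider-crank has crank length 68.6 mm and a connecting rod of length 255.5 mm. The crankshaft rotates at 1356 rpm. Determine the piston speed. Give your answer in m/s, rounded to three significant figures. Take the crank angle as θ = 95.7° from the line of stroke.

9.42

ω = 2π·1356/60 = 142 rad/s
For an in-line slider-crank, x = r cosθ + √(L² − r² sin²θ), so v = −rω sinθ·[1 + r cosθ/√(L² − r² sin²θ)].
With r = 0.0686 m, L = 0.2555 m, θ = 95.7°: √(L² − r² sin²θ) = 0.24621 m.
v = −0.0686·142·0.99506·[1 + 0.0686·-0.09932/0.24621] = -9.4248 m/s.
|v| = 9.4248 m/s.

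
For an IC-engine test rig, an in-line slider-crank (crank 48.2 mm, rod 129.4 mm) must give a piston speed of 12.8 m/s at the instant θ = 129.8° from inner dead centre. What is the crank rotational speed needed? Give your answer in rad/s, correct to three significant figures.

For an in-line slider-crank, |v_piston| = rω|sinθ|·[1 + r cosθ/√(L² − r² sin²θ)].
With r = 0.0482 m, L = 0.1294 m, θ = 129.8°: the bracketed kinematic factor |dx/dθ| = 0.027816 m.
ω = v/|dx/dθ| = 12.8/0.027816 = 460.16 rad/s.

460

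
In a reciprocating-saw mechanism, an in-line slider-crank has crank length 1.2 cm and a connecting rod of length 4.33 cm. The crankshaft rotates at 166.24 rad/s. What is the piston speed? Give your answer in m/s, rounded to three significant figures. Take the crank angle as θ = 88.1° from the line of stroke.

ω = 166.2 rad/s
For an in-line slider-crank, x = r cosθ + √(L² − r² sin²θ), so v = −rω sinθ·[1 + r cosθ/√(L² − r² sin²θ)].
With r = 0.012 m, L = 0.0433 m, θ = 88.1°: √(L² − r² sin²θ) = 0.041606 m.
v = −0.012·166.2·0.99945·[1 + 0.012·0.03316/0.041606] = -2.0128 m/s.
|v| = 2.0128 m/s.

2.01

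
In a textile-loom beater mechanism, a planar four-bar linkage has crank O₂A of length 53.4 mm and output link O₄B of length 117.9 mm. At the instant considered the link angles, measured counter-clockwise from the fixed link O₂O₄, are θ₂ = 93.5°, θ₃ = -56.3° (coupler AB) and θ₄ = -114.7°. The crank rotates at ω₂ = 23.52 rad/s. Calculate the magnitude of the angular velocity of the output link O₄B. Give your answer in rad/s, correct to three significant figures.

6.29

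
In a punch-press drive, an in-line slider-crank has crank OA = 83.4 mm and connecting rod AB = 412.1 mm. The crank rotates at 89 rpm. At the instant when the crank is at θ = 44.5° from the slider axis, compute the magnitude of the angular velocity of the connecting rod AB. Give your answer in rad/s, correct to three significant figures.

1.36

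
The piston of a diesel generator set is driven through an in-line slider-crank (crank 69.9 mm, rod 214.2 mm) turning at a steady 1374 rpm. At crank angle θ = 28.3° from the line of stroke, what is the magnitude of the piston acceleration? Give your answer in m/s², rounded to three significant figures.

ω = 2π·1374/60 = 143.9 rad/s
x(θ) = r cosθ + √(L² − r² sin²θ); with ω constant, a = ω²·d²x/dθ².
d²x/dθ² = −r cosθ − r²(cos2θ)/√u − r⁴ sin²2θ/(4u^{3/2}),  u = L² − r² sin²θ = 0.0447835 m².
Substituting r = 0.0699 m, L = 0.2142 m, θ = 28.3°: d²x/dθ² = -0.074694 m.
a = ω²·d²x/dθ² = (143.9)²·(-0.074694) = -1546.4 m/s²;  |a| = 1546.4 m/s².

1550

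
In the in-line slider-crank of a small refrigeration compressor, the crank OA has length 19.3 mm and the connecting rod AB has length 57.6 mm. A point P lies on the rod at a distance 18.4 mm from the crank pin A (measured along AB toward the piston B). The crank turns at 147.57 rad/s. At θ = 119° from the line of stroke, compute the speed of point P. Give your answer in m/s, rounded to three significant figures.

ω = 147.6 rad/s.  Crank-pin speed |V_A| = rω = 2.8481 m/s, perpendicular to OA.
Rod angle: sinφ = −(r/L) sinθ ⇒ φ = -17.041°; ω_rod = −rω cosθ/√(L²−r²sin²θ) = +25.073 rad/s.
V_P = V_A + ω_rod × AP, with AP = 0.0184 m along the rod.
Components: V_Px = −rω sinθ − a·ω_rod·sinφ = -2.3558 m/s;  V_Py = rω cosθ + a·ω_rod·cosφ = -0.9397 m/s.
|V_P| = √(V_Px² + V_Py²) = 2.5363 m/s.

2.54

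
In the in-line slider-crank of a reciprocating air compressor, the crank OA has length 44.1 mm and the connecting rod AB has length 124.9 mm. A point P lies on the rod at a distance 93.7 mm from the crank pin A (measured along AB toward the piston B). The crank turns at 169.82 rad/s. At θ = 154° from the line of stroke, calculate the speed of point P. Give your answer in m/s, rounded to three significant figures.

ω = 169.8 rad/s.  Crank-pin speed |V_A| = rω = 7.4891 m/s, perpendicular to OA.
Rod angle: sinφ = −(r/L) sinθ ⇒ φ = -8.904°; ω_rod = −rω cosθ/√(L²−r²sin²θ) = +54.549 rad/s.
V_P = V_A + ω_rod × AP, with AP = 0.0937 m along the rod.
Components: V_Px = −rω sinθ − a·ω_rod·sinφ = -2.4919 m/s;  V_Py = rω cosθ + a·ω_rod·cosφ = -1.6814 m/s.
|V_P| = √(V_Px² + V_Py²) = 3.0061 m/s.

3.01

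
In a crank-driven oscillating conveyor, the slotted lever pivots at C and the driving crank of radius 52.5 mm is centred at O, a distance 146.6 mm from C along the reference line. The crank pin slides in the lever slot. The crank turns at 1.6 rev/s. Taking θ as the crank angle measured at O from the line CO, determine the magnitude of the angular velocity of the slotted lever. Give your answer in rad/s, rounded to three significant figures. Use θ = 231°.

1.44

ω = 10.05 rad/s (from 1.6 rev/s).
Crank pin A relative to C: A = (d + r cosθ, r sinθ); lever angle φ = atan2(r sinθ, d + r cosθ).
Differentiating tanφ: φ̇ = rω(d cosθ + r)/(d² + r² + 2dr cosθ).
d² + r² + 2dr cosθ = |CA|² = 0.0145607 m²;  d cosθ + r = -0.039758 m.
|ω_lever| = |0.0525·10.05·-0.039758| / 0.0145607 = 1.4411 rad/s.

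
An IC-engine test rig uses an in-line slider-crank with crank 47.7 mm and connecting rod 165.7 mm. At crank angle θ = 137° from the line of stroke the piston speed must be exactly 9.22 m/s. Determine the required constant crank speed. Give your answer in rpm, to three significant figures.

3450

For an in-line slider-crank, |v_piston| = rω|sinθ|·[1 + r cosθ/√(L² − r² sin²θ)].
With r = 0.0477 m, L = 0.1657 m, θ = 137°: the bracketed kinematic factor |dx/dθ| = 0.025546 m.
ω = v/|dx/dθ| = 9.22/0.025546 = 360.91 rad/s.
N = 60ω/(2π) = 3446.5 rpm.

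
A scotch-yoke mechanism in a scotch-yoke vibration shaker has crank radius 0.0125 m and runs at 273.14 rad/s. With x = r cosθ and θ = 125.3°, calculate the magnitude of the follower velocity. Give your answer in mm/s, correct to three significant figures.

2790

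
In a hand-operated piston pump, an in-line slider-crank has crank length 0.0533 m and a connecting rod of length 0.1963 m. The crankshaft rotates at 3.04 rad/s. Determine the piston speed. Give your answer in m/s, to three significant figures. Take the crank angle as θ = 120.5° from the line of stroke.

0.120

ω = 3.04 rad/s
For an in-line slider-crank, x = r cosθ + √(L² − r² sin²θ), so v = −rω sinθ·[1 + r cosθ/√(L² − r² sin²θ)].
With r = 0.0533 m, L = 0.1963 m, θ = 120.5°: √(L² − r² sin²θ) = 0.19085 m.
v = −0.0533·3.04·0.86163·[1 + 0.0533·-0.50754/0.19085] = -0.11982 m/s.
|v| = 0.11982 m/s.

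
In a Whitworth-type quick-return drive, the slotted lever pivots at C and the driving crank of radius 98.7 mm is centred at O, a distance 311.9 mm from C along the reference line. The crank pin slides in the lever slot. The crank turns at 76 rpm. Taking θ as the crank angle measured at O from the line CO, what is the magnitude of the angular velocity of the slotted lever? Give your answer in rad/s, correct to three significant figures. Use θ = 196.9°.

3.26

ω = 7.959 rad/s (from 76 rpm).
Crank pin A relative to C: A = (d + r cosθ, r sinθ); lever angle φ = atan2(r sinθ, d + r cosθ).
Differentiating tanφ: φ̇ = rω(d cosθ + r)/(d² + r² + 2dr cosθ).
d² + r² + 2dr cosθ = |CA|² = 0.0481132 m²;  d cosθ + r = -0.19973 m.
|ω_lever| = |0.0987·7.959·-0.19973| / 0.0481132 = 3.2609 rad/s.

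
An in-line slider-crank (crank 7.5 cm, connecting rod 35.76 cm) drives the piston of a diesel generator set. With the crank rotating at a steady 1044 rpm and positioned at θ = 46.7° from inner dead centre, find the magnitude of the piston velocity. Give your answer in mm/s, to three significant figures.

ω = 2π·1044/60 = 109.3 rad/s
For an in-line slider-crank, x = r cosθ + √(L² − r² sin²θ), so v = −rω sinθ·[1 + r cosθ/√(L² − r² sin²θ)].
With r = 0.075 m, L = 0.3576 m, θ = 46.7°: √(L² − r² sin²θ) = 0.35341 m.
v = −0.075·109.3·0.72777·[1 + 0.075·0.68582/0.35341] = -6.8359 m/s.
|v| = 6.8359 m/s = 6835.9 mm/s.

6840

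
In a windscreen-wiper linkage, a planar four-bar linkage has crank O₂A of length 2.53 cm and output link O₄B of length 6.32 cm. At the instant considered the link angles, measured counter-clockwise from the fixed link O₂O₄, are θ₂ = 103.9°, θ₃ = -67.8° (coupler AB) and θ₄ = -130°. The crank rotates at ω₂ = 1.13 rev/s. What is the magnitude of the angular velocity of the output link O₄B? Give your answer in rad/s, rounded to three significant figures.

ω₂ = 7.1 rad/s (from 1.13 rev/s).
Differentiating the loop-closure r₂e^{iθ₂}+r₃e^{iθ₃}=r₁+r₄e^{iθ₄} gives r₂ω₂e^{iθ₂}+r₃ω₃e^{iθ₃}=r₄ω₄e^{iθ₄}.
Eliminating the other unknown: ω₄ = r₂ω₂ sin(θ₂−θ₃) / [r₄ sin(θ₄−θ₃)].
Numerator sine = +0.14436; denominator sine = -0.88458.
Result = 0.0253·7.1·(+0.14436) / (0.0632·(-0.88458)) = -0.46383 rad/s; magnitude 0.46383 rad/s.

0.464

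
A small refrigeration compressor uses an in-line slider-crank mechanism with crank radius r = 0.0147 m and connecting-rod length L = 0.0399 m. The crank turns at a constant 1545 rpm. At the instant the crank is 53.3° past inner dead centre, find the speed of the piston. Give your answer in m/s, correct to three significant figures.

ω = 2π·1545/60 = 161.8 rad/s
For an in-line slider-crank, x = r cosθ + √(L² − r² sin²θ), so v = −rω sinθ·[1 + r cosθ/√(L² − r² sin²θ)].
With r = 0.0147 m, L = 0.0399 m, θ = 53.3°: √(L² − r² sin²θ) = 0.03812 m.
v = −0.0147·161.8·0.80178·[1 + 0.0147·0.59763/0.03812] = -2.3464 m/s.
|v| = 2.3464 m/s.

2.35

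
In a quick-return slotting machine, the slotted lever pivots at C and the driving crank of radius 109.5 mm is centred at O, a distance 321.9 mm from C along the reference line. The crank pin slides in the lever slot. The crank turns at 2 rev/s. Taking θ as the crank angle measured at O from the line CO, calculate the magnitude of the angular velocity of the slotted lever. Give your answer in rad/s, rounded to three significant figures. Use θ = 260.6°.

0.752

ω = 12.57 rad/s (from 2 rev/s).
Crank pin A relative to C: A = (d + r cosθ, r sinθ); lever angle φ = atan2(r sinθ, d + r cosθ).
Differentiating tanφ: φ̇ = rω(d cosθ + r)/(d² + r² + 2dr cosθ).
d² + r² + 2dr cosθ = |CA|² = 0.104096 m²;  d cosθ + r = +0.056925 m.
|ω_lever| = |0.1095·12.57·+0.056925| / 0.104096 = 0.75248 rad/s.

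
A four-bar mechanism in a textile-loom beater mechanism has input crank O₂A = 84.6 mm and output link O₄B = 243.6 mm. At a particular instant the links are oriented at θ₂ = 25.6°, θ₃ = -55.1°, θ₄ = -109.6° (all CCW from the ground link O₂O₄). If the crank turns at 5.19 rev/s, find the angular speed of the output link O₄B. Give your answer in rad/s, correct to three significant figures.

ω₂ = 32.61 rad/s (from 5.19 rev/s).
Differentiating the loop-closure r₂e^{iθ₂}+r₃e^{iθ₃}=r₁+r₄e^{iθ₄} gives r₂ω₂e^{iθ₂}+r₃ω₃e^{iθ₃}=r₄ω₄e^{iθ₄}.
Eliminating the other unknown: ω₄ = r₂ω₂ sin(θ₂−θ₃) / [r₄ sin(θ₄−θ₃)].
Numerator sine = +0.98686; denominator sine = -0.81412.
Result = 0.0846·32.61·(+0.98686) / (0.2436·(-0.81412)) = -13.728 rad/s; magnitude 13.728 rad/s.

13.7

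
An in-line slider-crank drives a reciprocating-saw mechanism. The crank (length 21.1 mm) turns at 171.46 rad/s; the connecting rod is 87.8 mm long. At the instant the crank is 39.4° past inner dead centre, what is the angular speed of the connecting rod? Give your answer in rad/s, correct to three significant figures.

ω = 171.5 rad/s
The rod makes angle φ with the slider axis where L sinφ = r sinθ; differentiating, L cosφ·φ̇ = r ω cosθ.
L cosφ = √(L² − r² sin²θ) = 0.086773 m.
|ω_rod| = r ω |cosθ| / √(L² − r² sin²θ) = 0.0211·171.5·0.77273/0.086773 = 32.218 rad/s.

32.2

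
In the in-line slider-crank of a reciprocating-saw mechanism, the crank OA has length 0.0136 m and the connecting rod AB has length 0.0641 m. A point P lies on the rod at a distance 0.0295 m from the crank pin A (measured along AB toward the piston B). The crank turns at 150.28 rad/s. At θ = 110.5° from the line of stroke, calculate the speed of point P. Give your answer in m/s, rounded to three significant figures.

1.89

ω = 150.3 rad/s.  Crank-pin speed |V_A| = rω = 2.0438 m/s, perpendicular to OA.
Rod angle: sinφ = −(r/L) sinθ ⇒ φ = -11.463°; ω_rod = −rω cosθ/√(L²−r²sin²θ) = +11.394 rad/s.
V_P = V_A + ω_rod × AP, with AP = 0.0295 m along the rod.
Components: V_Px = −rω sinθ − a·ω_rod·sinφ = -1.8476 m/s;  V_Py = rω cosθ + a·ω_rod·cosφ = -0.38635 m/s.
|V_P| = √(V_Px² + V_Py²) = 1.8875 m/s.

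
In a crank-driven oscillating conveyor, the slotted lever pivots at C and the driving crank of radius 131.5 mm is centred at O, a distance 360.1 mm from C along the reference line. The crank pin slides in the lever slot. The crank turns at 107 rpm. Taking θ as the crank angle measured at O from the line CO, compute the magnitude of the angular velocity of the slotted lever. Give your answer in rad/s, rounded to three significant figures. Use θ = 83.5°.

1.61

ω = 11.21 rad/s (from 107 rpm).
Crank pin A relative to C: A = (d + r cosθ, r sinθ); lever angle φ = atan2(r sinθ, d + r cosθ).
Differentiating tanφ: φ̇ = rω(d cosθ + r)/(d² + r² + 2dr cosθ).
d² + r² + 2dr cosθ = |CA|² = 0.157685 m²;  d cosθ + r = +0.17226 m.
|ω_lever| = |0.1315·11.21·+0.17226| / 0.157685 = 1.6097 rad/s.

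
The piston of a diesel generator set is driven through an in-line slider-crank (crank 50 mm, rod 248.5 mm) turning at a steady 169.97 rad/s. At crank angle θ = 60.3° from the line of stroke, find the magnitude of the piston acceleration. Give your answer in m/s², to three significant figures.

ω = 170 rad/s
x(θ) = r cosθ + √(L² − r² sin²θ); with ω constant, a = ω²·d²x/dθ².
d²x/dθ² = −r cosθ − r²(cos2θ)/√u − r⁴ sin²2θ/(4u^{3/2}),  u = L² − r² sin²θ = 0.0598659 m².
Substituting r = 0.05 m, L = 0.2485 m, θ = 60.3°: d²x/dθ² = -0.019651 m.
a = ω²·d²x/dθ² = (170)²·(-0.019651) = -567.71 m/s²;  |a| = 567.71 m/s².

568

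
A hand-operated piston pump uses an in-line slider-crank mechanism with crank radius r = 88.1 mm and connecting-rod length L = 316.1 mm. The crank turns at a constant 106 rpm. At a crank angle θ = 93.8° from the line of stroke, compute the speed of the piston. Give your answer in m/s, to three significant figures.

0.957

ω = 2π·106/60 = 11.1 rad/s
For an in-line slider-crank, x = r cosθ + √(L² − r² sin²θ), so v = −rω sinθ·[1 + r cosθ/√(L² − r² sin²θ)].
With r = 0.0881 m, L = 0.3161 m, θ = 93.8°: √(L² − r² sin²θ) = 0.30363 m.
v = −0.0881·11.1·0.99780·[1 + 0.0881·-0.06627/0.30363] = -0.95702 m/s.
|v| = 0.95702 m/s.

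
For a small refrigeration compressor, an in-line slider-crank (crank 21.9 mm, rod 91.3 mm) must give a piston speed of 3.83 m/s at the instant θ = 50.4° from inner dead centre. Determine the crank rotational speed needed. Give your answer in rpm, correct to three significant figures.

For an in-line slider-crank, |v_piston| = rω|sinθ|·[1 + r cosθ/√(L² − r² sin²θ)].
With r = 0.0219 m, L = 0.0913 m, θ = 50.4°: the bracketed kinematic factor |dx/dθ| = 0.0195 m.
ω = v/|dx/dθ| = 3.83/0.0195 = 196.42 rad/s.
N = 60ω/(2π) = 1875.6 rpm.

1880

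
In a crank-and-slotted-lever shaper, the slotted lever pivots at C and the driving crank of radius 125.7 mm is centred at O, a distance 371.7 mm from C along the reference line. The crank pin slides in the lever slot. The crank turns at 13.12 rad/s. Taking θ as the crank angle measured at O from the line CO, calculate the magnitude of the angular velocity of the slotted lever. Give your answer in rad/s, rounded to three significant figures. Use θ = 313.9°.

ω = 13.12 rad/s
Crank pin A relative to C: A = (d + r cosθ, r sinθ); lever angle φ = atan2(r sinθ, d + r cosθ).
Differentiating tanφ: φ̇ = rω(d cosθ + r)/(d² + r² + 2dr cosθ).
d² + r² + 2dr cosθ = |CA|² = 0.218757 m²;  d cosθ + r = +0.38344 m.
|ω_lever| = |0.1257·13.12·+0.38344| / 0.218757 = 2.8907 rad/s.

2.89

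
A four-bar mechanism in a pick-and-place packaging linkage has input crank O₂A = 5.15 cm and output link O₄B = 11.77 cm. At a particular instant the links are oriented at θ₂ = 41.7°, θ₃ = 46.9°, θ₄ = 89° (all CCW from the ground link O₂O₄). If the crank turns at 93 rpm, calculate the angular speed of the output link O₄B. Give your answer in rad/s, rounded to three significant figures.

ω₂ = 9.739 rad/s (from 93 rpm).
Differentiating the loop-closure r₂e^{iθ₂}+r₃e^{iθ₃}=r₁+r₄e^{iθ₄} gives r₂ω₂e^{iθ₂}+r₃ω₃e^{iθ₃}=r₄ω₄e^{iθ₄}.
Eliminating the other unknown: ω₄ = r₂ω₂ sin(θ₂−θ₃) / [r₄ sin(θ₄−θ₃)].
Numerator sine = -0.09063; denominator sine = +0.67043.
Result = 0.0515·9.739·(-0.09063) / (0.1177·(+0.67043)) = -0.57607 rad/s; magnitude 0.57607 rad/s.

0.576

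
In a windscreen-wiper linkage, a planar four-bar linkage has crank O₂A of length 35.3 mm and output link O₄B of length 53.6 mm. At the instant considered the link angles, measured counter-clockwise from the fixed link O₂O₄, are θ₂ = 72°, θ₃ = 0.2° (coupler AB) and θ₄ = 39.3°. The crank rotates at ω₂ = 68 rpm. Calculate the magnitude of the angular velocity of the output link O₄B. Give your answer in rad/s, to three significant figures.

ω₂ = 7.121 rad/s (from 68 rpm).
Differentiating the loop-closure r₂e^{iθ₂}+r₃e^{iθ₃}=r₁+r₄e^{iθ₄} gives r₂ω₂e^{iθ₂}+r₃ω₃e^{iθ₃}=r₄ω₄e^{iθ₄}.
Eliminating the other unknown: ω₄ = r₂ω₂ sin(θ₂−θ₃) / [r₄ sin(θ₄−θ₃)].
Numerator sine = +0.94997; denominator sine = +0.63068.
Result = 0.0353·7.121·(+0.94997) / (0.0536·(+0.63068)) = +7.064 rad/s; magnitude 7.064 rad/s.

7.06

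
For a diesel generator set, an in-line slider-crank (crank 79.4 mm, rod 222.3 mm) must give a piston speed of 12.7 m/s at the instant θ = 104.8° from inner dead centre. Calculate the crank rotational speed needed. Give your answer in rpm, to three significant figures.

For an in-line slider-crank, |v_piston| = rω|sinθ|·[1 + r cosθ/√(L² − r² sin²θ)].
With r = 0.0794 m, L = 0.2223 m, θ = 104.8°: the bracketed kinematic factor |dx/dθ| = 0.069303 m.
ω = v/|dx/dθ| = 12.7/0.069303 = 183.25 rad/s.
N = 60ω/(2π) = 1749.9 rpm.

1750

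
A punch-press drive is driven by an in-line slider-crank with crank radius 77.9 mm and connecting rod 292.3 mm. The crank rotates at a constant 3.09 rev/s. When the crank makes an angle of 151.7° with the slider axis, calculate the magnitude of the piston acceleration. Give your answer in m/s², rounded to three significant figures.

21.4

ω = 2π·3.09 = 19.42 rad/s
x(θ) = r cosθ + √(L² − r² sin²θ); with ω constant, a = ω²·d²x/dθ².
d²x/dθ² = −r cosθ − r²(cos2θ)/√u − r⁴ sin²2θ/(4u^{3/2}),  u = L² − r² sin²θ = 0.0840754 m².
Substituting r = 0.0779 m, L = 0.2923 m, θ = 151.7°: d²x/dθ² = +0.056805 m.
a = ω²·d²x/dθ² = (19.42)²·(+0.056805) = +21.412 m/s²;  |a| = 21.412 m/s².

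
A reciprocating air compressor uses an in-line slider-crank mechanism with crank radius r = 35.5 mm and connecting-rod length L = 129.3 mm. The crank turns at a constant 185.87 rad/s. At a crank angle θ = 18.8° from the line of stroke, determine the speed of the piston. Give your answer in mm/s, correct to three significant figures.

ω = 185.9 rad/s
For an in-line slider-crank, x = r cosθ + √(L² − r² sin²θ), so v = −rω sinθ·[1 + r cosθ/√(L² − r² sin²θ)].
With r = 0.0355 m, L = 0.1293 m, θ = 18.8°: √(L² − r² sin²θ) = 0.12879 m.
v = −0.0355·185.9·0.32227·[1 + 0.0355·0.94665/0.12879] = -2.6813 m/s.
|v| = 2.6813 m/s = 2681.3 mm/s.

2680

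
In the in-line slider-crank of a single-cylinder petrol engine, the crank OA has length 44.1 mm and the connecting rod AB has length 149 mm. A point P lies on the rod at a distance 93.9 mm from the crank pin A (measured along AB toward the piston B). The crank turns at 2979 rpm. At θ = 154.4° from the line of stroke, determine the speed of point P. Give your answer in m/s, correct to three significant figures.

ω = 312 rad/s.  Crank-pin speed |V_A| = rω = 13.757 m/s, perpendicular to OA.
Rod angle: sinφ = −(r/L) sinθ ⇒ φ = -7.347°; ω_rod = −rω cosθ/√(L²−r²sin²θ) = +83.957 rad/s.
V_P = V_A + ω_rod × AP, with AP = 0.0939 m along the rod.
Components: V_Px = −rω sinθ − a·ω_rod·sinφ = -4.9362 m/s;  V_Py = rω cosθ + a·ω_rod·cosφ = -4.5881 m/s.
|V_P| = √(V_Px² + V_Py²) = 6.7392 m/s.

6.74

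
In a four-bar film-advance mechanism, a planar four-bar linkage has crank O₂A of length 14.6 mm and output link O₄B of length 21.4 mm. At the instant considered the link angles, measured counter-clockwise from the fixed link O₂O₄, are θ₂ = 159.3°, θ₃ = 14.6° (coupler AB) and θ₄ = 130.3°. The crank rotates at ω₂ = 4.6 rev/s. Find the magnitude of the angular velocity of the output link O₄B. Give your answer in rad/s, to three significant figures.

12.6

ω₂ = 28.9 rad/s (from 4.6 rev/s).
Differentiating the loop-closure r₂e^{iθ₂}+r₃e^{iθ₃}=r₁+r₄e^{iθ₄} gives r₂ω₂e^{iθ₂}+r₃ω₃e^{iθ₃}=r₄ω₄e^{iθ₄}.
Eliminating the other unknown: ω₄ = r₂ω₂ sin(θ₂−θ₃) / [r₄ sin(θ₄−θ₃)].
Numerator sine = +0.57786; denominator sine = +0.90108.
Result = 0.0146·28.9·(+0.57786) / (0.0214·(+0.90108)) = +12.645 rad/s; magnitude 12.645 rad/s.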